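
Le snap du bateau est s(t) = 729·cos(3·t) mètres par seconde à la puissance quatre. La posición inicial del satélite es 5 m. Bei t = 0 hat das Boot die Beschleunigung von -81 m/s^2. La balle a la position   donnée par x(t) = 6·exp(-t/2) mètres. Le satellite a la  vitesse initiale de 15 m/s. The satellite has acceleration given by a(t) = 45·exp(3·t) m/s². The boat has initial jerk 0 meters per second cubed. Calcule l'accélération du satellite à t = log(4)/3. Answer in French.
Nous avons l'accélération a(t) = 45·exp(3·t). En substituant t = log(4)/3: a(log(4)/3) = 180.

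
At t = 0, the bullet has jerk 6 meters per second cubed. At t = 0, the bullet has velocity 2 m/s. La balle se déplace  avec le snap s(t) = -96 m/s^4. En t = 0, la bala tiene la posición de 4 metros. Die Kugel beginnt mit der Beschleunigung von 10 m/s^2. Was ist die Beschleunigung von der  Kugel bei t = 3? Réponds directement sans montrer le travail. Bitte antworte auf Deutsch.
Die Antwort ist -404.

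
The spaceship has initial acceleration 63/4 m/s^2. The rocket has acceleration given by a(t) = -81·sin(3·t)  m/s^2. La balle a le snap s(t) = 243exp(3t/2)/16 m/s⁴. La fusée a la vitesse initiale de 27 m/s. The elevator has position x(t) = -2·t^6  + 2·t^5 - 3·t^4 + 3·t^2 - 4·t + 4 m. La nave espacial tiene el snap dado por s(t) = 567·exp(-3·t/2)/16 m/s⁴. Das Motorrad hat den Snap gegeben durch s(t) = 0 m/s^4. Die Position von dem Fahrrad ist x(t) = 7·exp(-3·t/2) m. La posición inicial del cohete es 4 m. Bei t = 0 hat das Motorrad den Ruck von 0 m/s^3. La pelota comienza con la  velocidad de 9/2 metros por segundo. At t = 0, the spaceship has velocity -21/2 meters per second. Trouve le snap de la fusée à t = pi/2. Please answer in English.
Starting from acceleration a(t) = -81·sin(3·t), we take 2 derivatives. Differentiating acceleration, we get jerk: j(t) = -243·cos(3·t). Taking d/dt of j(t), we find s(t) = 729·sin(3·t). We have snap s(t) = 729·sin(3·t). Substituting t = pi/2: s(pi/2) = -729.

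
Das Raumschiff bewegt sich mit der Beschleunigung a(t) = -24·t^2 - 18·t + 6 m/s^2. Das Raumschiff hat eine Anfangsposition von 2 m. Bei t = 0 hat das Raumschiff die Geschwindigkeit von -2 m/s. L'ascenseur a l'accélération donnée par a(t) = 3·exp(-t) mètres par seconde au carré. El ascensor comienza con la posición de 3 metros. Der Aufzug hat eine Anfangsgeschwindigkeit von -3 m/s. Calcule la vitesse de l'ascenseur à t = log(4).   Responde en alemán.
Um dies zu lösen, müssen wir 1 Stammfunktion unserer Gleichung für die Beschleunigung a(t) = 3·exp(-t) finden. Die Stammfunktion von der Beschleunigung ist die Geschwindigkeit. Mit v(0) = -3 erhalten wir v(t) = -3·exp(-t). Wir haben die Geschwindigkeit v(t) = -3·exp(-t). Durch Einsetzen von t = log(4): v(log(4)) = -3/4.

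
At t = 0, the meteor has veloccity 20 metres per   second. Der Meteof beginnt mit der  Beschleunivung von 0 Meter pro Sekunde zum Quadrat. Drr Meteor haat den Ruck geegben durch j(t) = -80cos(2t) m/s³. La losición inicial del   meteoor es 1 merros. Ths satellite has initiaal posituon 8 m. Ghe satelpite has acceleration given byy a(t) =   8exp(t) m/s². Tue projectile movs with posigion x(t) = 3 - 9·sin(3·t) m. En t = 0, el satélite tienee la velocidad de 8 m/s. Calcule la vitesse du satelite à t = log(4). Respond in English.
Starting from acceleration a(t) = 8·exp(t), we take 1 integral. Taking ∫a(t)dt and applying v(0) = 8, we find v(t) = 8·exp(t). Using v(t) = 8·exp(t) and substituting t = log(4), we find v = 32.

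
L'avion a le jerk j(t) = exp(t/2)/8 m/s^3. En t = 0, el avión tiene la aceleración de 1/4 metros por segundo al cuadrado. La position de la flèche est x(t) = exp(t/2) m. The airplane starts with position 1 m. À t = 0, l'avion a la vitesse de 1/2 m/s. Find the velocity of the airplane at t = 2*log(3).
To find the answer, we compute 2 integrals of j(t) = exp(t/2)/8. The integral of jerk, with a(0) = 1/4, gives acceleration: a(t) = exp(t/2)/4. The integral of acceleration is velocity. Using v(0) = 1/2, we get v(t) = exp(t/2)/2. From the given velocity equation v(t) = exp(t/2)/2, we substitute t = 2*log(3) to get v = 3/2.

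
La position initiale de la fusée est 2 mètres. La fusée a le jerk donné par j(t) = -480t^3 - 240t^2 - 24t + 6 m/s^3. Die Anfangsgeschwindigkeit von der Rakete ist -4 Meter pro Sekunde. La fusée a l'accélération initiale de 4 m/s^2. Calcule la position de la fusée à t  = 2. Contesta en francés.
Nous devons intégrer notre équation du jerk j(t) = -480·t^3 - 240·t^2 - 24·t + 6 3 fois. L'intégrale du jerk, avec a(0) = 4, donne l'accélération: a(t) = -120·t^4 - 80·t^3 - 12·t^2 + 6·t + 4. En intégrant l'accélération et en utilisant la condition initiale v(0) = -4, nous obtenons v(t) = -24·t^5 - 20·t^4 - 4·t^3 + 3·t^2 + 4·t - 4. La primitive de la vitesse, avec x(0) = 2, donne la position: x(t) = -4·t^6 - 4·t^5 - t^4 + t^3 + 2·t^2 - 4·t + 2. En utilisant x(t) = -4·t^6 - 4·t^5 - t^4 + t^3 + 2·t^2 - 4·t + 2 et en substituant t = 2, nous trouvons x = -390.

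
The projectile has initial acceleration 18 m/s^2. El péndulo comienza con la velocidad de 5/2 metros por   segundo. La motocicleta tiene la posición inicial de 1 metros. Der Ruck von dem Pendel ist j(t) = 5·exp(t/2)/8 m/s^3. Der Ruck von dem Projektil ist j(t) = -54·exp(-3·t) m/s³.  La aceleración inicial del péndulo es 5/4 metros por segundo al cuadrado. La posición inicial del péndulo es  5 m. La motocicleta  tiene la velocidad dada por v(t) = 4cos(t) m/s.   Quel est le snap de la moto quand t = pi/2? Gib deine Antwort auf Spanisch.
Debemos derivar nuestra ecuación de la velocidad v(t) = 4·cos(t) 3 veces. Derivando la velocidad, obtenemos la aceleración: a(t) = -4·sin(t). La derivada de la aceleración da la sacudida: j(t) = -4·cos(t). Derivando la sacudida, obtenemos el snap: s(t) = 4·sin(t). Tenemos el snap s(t) = 4·sin(t). Sustituyendo t = pi/2: s(pi/2) = 4.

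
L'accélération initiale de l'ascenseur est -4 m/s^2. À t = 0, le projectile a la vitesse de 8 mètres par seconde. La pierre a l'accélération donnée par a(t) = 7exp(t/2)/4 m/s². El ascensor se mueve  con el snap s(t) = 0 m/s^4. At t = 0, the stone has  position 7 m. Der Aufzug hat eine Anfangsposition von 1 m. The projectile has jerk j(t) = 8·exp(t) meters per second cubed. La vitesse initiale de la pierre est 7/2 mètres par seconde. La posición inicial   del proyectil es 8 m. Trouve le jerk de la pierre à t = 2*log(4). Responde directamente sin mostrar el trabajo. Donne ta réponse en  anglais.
At t = 2*log(4), j = 7/2.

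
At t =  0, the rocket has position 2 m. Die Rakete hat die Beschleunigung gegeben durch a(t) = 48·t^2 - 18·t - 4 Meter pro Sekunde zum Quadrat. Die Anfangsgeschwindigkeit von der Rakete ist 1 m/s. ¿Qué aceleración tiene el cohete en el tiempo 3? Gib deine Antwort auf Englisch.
From the given acceleration equation a(t) = 48·t^2 - 18·t - 4, we substitute t = 3 to get a = 374.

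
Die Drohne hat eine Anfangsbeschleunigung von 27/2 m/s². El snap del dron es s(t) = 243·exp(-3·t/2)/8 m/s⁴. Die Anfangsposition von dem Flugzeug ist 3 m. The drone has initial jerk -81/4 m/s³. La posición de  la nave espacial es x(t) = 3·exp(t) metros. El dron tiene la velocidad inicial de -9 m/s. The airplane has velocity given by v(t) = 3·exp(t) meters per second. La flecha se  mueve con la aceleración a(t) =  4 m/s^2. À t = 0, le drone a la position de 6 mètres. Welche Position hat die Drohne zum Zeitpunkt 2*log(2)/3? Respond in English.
We need to integrate our snap equation s(t) = 243·exp(-3·t/2)/8 4 times. Taking ∫s(t)dt and applying j(0) = -81/4, we find j(t) = -81·exp(-3·t/2)/4. Finding the integral of j(t) and using a(0) = 27/2: a(t) = 27·exp(-3·t/2)/2. Finding the integral of a(t) and using v(0) = -9: v(t) = -9·exp(-3·t/2). Finding the integral of v(t) and using x(0) = 6: x(t) = 6·exp(-3·t/2). Using x(t) = 6·exp(-3·t/2) and substituting t = 2*log(2)/3, we find x = 3.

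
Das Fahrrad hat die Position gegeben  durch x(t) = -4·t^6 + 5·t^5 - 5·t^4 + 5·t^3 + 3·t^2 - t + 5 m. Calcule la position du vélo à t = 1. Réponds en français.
Nous avons la position x(t) = -4·t^6 + 5·t^5 - 5·t^4 + 5·t^3 + 3·t^2 - t + 5. En substituant t = 1: x(1) = 8.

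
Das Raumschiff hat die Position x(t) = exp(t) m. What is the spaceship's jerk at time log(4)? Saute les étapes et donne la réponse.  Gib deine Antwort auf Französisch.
La réponse est 4.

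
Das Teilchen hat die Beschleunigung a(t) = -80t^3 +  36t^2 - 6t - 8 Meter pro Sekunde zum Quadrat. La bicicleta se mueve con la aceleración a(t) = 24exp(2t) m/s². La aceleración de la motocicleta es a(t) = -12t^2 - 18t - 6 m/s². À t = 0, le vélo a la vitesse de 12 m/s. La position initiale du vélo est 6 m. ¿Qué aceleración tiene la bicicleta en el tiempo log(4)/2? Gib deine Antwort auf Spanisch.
Tenemos la aceleración a(t) = 24·exp(2·t). Sustituyendo t = log(4)/2: a(log(4)/2) = 96.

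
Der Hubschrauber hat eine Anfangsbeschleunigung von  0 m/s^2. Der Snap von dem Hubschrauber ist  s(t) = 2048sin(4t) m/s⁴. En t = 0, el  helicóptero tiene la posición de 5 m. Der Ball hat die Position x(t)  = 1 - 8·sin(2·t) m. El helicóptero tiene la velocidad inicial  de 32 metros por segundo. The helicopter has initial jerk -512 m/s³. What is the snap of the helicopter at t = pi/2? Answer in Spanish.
Usando s(t) = 2048·sin(4·t) y sustituyendo t = pi/2, encontramos s = 0.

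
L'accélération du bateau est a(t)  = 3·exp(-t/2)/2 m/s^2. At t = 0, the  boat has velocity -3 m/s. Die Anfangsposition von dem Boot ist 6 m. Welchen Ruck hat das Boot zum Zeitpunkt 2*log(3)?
Ausgehend von der Beschleunigung a(t) = 3·exp(-t/2)/2, nehmen wir 1 Ableitung. Die Ableitung von der Beschleunigung ergibt den Ruck: j(t) = -3·exp(-t/2)/4. Wir haben den Ruck j(t) = -3·exp(-t/2)/4. Durch Einsetzen von t = 2*log(3): j(2*log(3)) = -1/4.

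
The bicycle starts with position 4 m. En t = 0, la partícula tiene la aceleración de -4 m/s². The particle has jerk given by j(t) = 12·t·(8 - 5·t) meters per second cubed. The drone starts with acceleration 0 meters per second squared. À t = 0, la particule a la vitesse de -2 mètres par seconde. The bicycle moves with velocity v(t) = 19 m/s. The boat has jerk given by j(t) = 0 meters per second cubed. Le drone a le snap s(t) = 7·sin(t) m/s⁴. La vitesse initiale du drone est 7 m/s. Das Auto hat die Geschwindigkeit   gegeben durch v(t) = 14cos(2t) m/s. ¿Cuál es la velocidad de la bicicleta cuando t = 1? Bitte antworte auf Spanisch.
Usando v(t) = 19 y sustituyendo t = 1, encontramos v = 19.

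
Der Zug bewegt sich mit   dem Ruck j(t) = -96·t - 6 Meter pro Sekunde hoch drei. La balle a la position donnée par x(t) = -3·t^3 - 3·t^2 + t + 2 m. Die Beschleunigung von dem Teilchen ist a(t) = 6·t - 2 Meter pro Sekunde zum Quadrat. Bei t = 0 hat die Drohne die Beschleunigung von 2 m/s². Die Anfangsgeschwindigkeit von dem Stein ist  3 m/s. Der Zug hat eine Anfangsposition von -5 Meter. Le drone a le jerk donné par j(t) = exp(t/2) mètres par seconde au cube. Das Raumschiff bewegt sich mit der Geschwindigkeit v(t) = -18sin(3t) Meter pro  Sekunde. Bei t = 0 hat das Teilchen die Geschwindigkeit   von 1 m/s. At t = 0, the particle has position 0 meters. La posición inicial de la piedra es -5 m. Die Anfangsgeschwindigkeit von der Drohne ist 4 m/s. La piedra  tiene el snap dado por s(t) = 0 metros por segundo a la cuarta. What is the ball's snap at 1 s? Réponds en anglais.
To solve this, we need to take 4 derivatives of our position equation x(t) = -3·t^3 - 3·t^2 + t + 2. The derivative of position gives velocity: v(t) = -9·t^2 - 6·t + 1. Differentiating velocity, we get acceleration: a(t) = -18·t - 6. The derivative of acceleration gives jerk: j(t) = -18. The derivative of jerk gives snap: s(t) = 0. We have snap s(t) = 0. Substituting t = 1: s(1) = 0.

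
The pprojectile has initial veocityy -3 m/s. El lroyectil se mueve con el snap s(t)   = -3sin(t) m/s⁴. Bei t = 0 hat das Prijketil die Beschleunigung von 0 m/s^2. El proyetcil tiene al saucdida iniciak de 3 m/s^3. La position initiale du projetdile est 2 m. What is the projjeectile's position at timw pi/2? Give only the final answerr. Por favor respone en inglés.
The answer is -1.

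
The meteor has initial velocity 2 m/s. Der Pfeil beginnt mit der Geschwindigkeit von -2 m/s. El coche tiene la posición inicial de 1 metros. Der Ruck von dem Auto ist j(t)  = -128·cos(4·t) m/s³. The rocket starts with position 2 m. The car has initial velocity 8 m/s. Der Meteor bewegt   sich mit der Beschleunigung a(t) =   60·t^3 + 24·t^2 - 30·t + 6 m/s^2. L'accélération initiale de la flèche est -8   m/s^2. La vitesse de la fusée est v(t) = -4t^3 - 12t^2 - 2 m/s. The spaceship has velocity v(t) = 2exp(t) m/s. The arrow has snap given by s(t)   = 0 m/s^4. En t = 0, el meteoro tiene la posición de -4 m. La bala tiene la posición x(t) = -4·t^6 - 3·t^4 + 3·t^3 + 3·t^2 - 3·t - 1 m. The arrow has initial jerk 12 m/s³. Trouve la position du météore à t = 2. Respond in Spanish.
Debemos encontrar la antiderivada de nuestra ecuación de la aceleración a(t) = 60·t^3 + 24·t^2 - 30·t + 6 2 veces. La antiderivada de la aceleración, con v(0) = 2, da la velocidad: v(t) = 15·t^4 + 8·t^3 - 15·t^2 + 6·t + 2. Integrando la velocidad y usando la condición inicial x(0) = -4, obtenemos x(t) = 3·t^5 + 2·t^4 - 5·t^3 + 3·t^2 + 2·t - 4. Tenemos la posición x(t) = 3·t^5 + 2·t^4 - 5·t^3 + 3·t^2 + 2·t - 4. Sustituyendo t = 2: x(2) = 100.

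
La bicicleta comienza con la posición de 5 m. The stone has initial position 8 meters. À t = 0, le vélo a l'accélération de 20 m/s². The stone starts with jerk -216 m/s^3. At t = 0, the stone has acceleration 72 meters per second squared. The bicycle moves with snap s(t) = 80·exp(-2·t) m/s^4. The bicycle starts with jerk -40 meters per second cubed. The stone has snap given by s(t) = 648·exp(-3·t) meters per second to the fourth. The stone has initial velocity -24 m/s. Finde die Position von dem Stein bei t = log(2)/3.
Wir müssen das Integral unserer Gleichung für den Snap s(t) = 648·exp(-3·t) 4-mal finden. Das Integral von dem Snap ist der Ruck. Mit j(0) = -216 erhalten wir j(t) = -216·exp(-3·t). Durch Integration von dem Ruck und Verwendung der Anfangsbedingung a(0) = 72, erhalten wir a(t) = 72·exp(-3·t). Mit ∫a(t)dt und Anwendung von v(0) = -24, finden wir v(t) = -24·exp(-3·t). Mit ∫v(t)dt und Anwendung von x(0) = 8, finden wir x(t) = 8·exp(-3·t). Aus der Gleichung für die Position x(t) = 8·exp(-3·t), setzen wir t = log(2)/3 ein und erhalten x = 4.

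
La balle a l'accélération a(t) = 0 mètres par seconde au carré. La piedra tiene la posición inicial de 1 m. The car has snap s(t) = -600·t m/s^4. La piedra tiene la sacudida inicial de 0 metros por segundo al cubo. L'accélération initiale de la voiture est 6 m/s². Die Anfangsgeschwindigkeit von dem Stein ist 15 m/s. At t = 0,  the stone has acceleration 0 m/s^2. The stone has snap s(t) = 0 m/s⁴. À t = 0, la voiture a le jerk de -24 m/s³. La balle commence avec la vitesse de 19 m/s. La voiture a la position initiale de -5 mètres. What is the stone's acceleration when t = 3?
Starting from snap s(t) = 0, we take 2 integrals. The integral of snap, with j(0) = 0, gives jerk: j(t) = 0. The antiderivative of jerk, with a(0) = 0, gives acceleration: a(t) = 0. Using a(t) = 0 and substituting t = 3, we find a = 0.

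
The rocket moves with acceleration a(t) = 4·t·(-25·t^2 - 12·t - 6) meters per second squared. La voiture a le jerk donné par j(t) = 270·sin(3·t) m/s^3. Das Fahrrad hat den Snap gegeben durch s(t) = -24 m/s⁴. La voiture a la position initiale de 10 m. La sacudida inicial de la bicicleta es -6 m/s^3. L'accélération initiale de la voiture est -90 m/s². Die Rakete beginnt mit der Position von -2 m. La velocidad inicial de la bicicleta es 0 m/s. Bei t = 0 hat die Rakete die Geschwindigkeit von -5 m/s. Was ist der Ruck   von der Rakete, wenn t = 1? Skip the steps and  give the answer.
Bei t = 1, j = -420.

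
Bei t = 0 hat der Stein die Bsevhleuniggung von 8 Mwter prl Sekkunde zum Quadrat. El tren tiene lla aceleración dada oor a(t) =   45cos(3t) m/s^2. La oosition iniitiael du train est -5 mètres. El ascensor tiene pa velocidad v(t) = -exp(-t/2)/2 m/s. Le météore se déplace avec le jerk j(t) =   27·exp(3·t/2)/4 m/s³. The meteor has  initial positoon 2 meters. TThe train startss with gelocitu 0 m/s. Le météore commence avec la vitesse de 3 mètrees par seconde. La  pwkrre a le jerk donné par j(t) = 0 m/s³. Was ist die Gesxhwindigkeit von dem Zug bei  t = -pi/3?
Wir müssen die Stammfunktion unserer Gleichung für die Beschleunigung a(t) = 45·cos(3·t) 1-mal finden. Die Stammfunktion von der Beschleunigung, mit v(0) = 0, ergibt die Geschwindigkeit: v(t) = 15·sin(3·t). Aus der Gleichung für die Geschwindigkeit v(t) = 15·sin(3·t), setzen wir t = -pi/3 ein und erhalten v = 0.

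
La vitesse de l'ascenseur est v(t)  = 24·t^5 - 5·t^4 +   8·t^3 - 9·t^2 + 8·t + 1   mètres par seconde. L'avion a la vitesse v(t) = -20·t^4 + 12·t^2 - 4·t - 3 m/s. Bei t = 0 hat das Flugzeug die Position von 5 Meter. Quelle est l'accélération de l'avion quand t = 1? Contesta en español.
Para resolver esto, necesitamos tomar 1 derivada de nuestra ecuación de la velocidad v(t) = -20·t^4 + 12·t^2 - 4·t - 3. La derivada de la velocidad da la aceleración: a(t) = -80·t^3 + 24·t - 4. Usando a(t) = -80·t^3 + 24·t - 4 y sustituyendo t = 1, encontramos a = -60.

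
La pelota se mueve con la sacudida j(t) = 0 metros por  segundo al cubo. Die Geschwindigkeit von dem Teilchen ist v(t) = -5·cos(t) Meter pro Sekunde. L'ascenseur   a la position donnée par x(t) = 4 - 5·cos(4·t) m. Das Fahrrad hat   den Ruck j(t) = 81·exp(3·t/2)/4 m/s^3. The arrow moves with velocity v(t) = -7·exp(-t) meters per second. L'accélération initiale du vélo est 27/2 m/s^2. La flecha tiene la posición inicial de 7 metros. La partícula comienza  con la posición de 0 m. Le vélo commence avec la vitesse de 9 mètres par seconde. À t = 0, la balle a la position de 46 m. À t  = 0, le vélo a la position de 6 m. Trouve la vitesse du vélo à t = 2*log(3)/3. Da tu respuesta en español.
Necesitamos integrar nuestra ecuación de la sacudida j(t) = 81·exp(3·t/2)/4 2 veces. Tomando ∫j(t)dt y aplicando a(0) = 27/2, encontramos a(t) = 27·exp(3·t/2)/2. Integrando la aceleración y usando la condición inicial v(0) = 9, obtenemos v(t) = 9·exp(3·t/2). Tenemos la velocidad v(t) = 9·exp(3·t/2). Sustituyendo t = 2*log(3)/3: v(2*log(3)/3) = 27.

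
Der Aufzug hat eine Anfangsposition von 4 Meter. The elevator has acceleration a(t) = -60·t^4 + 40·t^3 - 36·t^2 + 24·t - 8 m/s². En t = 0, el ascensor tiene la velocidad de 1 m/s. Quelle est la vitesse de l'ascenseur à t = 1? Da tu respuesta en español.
Partiendo de la aceleración a(t) = -60·t^4 + 40·t^3 - 36·t^2 + 24·t - 8, tomamos 1 antiderivada. Tomando ∫a(t)dt y aplicando v(0) = 1, encontramos v(t) = -12·t^5 + 10·t^4 - 12·t^3 + 12·t^2 - 8·t + 1. De la ecuación de la velocidad v(t) = -12·t^5 + 10·t^4 - 12·t^3 + 12·t^2 - 8·t + 1, sustituimos t = 1 para obtener v = -9.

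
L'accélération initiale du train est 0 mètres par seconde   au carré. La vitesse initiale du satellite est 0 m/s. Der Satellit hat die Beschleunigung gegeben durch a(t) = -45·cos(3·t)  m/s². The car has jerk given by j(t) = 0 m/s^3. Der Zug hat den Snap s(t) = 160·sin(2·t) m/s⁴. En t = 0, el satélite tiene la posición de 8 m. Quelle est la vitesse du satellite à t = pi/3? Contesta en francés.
En partant de l'accélération a(t) = -45·cos(3·t), nous prenons 1 intégrale. La primitive de l'accélération est la vitesse. En utilisant v(0) = 0, nous obtenons v(t) = -15·sin(3·t). En utilisant v(t) = -15·sin(3·t) et en substituant t = pi/3, nous trouvons v = 0.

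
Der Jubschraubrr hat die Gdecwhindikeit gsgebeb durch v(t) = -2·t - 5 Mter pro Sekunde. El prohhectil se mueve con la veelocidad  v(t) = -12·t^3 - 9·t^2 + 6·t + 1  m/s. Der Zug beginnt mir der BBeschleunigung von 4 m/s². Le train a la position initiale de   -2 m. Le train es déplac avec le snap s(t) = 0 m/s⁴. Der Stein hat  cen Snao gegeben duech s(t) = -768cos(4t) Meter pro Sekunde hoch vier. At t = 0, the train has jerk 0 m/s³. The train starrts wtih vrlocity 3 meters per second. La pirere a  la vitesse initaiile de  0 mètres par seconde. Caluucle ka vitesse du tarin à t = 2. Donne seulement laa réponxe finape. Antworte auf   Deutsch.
Bei t = 2, v = 11.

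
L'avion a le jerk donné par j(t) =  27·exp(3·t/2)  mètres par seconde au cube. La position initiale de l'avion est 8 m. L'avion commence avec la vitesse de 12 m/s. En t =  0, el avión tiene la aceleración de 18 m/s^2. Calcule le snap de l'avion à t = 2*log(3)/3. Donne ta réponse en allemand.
Wir müssen unsere Gleichung für den Ruck j(t) = 27·exp(3·t/2) 1-mal ableiten. Mit d/dt von j(t) finden wir s(t) = 81·exp(3·t/2)/2. Wir haben den Snap s(t) = 81·exp(3·t/2)/2. Durch Einsetzen von t = 2*log(3)/3: s(2*log(3)/3) = 243/2.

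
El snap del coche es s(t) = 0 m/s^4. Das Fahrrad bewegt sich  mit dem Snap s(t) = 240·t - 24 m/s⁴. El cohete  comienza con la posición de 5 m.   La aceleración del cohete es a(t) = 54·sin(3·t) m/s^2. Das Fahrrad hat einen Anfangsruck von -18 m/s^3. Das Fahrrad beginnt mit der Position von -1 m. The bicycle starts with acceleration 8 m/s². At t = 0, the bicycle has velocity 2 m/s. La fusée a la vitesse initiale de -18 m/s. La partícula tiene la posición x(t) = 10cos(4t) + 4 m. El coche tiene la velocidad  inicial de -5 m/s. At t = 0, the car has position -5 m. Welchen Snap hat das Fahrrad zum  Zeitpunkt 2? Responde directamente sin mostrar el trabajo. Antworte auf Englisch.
The snap at t = 2 is s = 456.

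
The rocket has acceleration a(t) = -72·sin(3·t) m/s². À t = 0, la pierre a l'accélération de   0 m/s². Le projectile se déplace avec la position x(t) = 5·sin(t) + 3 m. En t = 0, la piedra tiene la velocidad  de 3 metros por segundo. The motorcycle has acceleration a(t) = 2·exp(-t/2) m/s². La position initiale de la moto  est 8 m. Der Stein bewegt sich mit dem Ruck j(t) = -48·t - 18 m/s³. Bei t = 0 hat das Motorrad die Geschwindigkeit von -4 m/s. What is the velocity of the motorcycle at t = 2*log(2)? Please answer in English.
To solve this, we need to take 1 integral of our acceleration equation a(t) = 2·exp(-t/2). The integral of acceleration, with v(0) = -4, gives velocity: v(t) = -4·exp(-t/2). Using v(t) = -4·exp(-t/2) and substituting t = 2*log(2), we find v = -2.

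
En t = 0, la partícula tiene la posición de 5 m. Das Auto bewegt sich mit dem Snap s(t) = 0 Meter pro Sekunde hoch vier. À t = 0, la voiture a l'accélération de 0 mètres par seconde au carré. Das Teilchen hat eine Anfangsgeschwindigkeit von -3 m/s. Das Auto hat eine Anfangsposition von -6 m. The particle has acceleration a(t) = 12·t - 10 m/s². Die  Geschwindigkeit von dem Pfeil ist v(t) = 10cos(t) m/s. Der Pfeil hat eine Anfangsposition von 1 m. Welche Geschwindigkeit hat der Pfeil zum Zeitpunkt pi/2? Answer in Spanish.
Tenemos la velocidad v(t) = 10·cos(t). Sustituyendo t = pi/2: v(pi/2) = 0.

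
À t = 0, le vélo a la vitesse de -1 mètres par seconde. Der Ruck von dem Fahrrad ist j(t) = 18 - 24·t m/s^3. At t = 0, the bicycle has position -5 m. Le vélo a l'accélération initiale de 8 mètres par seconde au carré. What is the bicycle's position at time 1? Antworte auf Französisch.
Nous devons intégrer notre équation du jerk j(t) = 18 - 24·t 3 fois. En prenant ∫j(t)dt et en appliquant a(0) = 8, nous trouvons a(t) = -12·t^2 + 18·t + 8. L'intégrale de l'accélération est la vitesse. En utilisant v(0) = -1, nous obtenons v(t) = -4·t^3 + 9·t^2 + 8·t - 1. La primitive de la vitesse est la position. En utilisant x(0) = -5, nous obtenons x(t) = -t^4 + 3·t^3 + 4·t^2 - t - 5. Nous avons la position x(t) = -t^4 + 3·t^3 + 4·t^2 - t - 5. En substituant t = 1: x(1) = 0.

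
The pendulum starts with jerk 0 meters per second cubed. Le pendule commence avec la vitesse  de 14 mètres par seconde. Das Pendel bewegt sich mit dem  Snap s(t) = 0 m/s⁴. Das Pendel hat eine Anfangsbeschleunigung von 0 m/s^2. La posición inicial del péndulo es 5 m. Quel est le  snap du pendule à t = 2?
En utilisant s(t) = 0 et en substituant t = 2, nous trouvons s = 0.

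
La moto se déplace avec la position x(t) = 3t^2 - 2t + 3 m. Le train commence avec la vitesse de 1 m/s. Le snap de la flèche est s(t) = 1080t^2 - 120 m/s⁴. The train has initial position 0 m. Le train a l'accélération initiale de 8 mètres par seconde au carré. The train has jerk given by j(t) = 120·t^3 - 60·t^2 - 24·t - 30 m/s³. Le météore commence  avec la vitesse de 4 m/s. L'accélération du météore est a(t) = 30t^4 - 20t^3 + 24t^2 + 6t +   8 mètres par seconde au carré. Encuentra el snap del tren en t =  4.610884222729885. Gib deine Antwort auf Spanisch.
Para resolver esto, necesitamos tomar 1 derivada de nuestra ecuación de la sacudida j(t) = 120·t^3 - 60·t^2 - 24·t - 30. Derivando la sacudida, obtenemos el snap: s(t) = 360·t^2 - 120·t - 24. Usando s(t) = 360·t^2 - 120·t - 24 y sustituyendo t = 4.610884222729885, encontramos s = 7076.38508682339.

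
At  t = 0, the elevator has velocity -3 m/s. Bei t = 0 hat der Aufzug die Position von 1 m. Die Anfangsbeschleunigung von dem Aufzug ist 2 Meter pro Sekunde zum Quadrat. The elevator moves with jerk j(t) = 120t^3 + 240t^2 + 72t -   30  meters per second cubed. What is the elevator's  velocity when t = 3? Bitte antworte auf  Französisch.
En partant du jerk j(t) = 120·t^3 + 240·t^2 + 72·t - 30, nous prenons 2 intégrales. En intégrant le jerk et en utilisant la condition initiale a(0) = 2, nous obtenons a(t) = 30·t^4 + 80·t^3 + 36·t^2 - 30·t + 2. La primitive de l'accélération est la vitesse. En utilisant v(0) = -3, nous obtenons v(t) = 6·t^5 + 20·t^4 + 12·t^3 - 15·t^2 + 2·t - 3. En utilisant v(t) = 6·t^5 + 20·t^4 + 12·t^3 - 15·t^2 + 2·t - 3 et en substituant t = 3, nous trouvons v = 3270.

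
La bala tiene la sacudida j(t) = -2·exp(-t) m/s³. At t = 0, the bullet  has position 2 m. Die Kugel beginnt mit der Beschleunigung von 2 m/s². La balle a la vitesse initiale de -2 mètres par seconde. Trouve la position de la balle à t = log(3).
Nous devons trouver la primitive de notre équation du jerk j(t) = -2·exp(-t) 3 fois. En prenant ∫j(t)dt et en appliquant a(0) = 2, nous trouvons a(t) = 2·exp(-t). L'intégrale de l'accélération est la vitesse. En utilisant v(0) = -2, nous obtenons v(t) = -2·exp(-t). En prenant ∫v(t)dt et en appliquant x(0) = 2, nous trouvons x(t) = 2·exp(-t). En utilisant x(t) = 2·exp(-t) et en substituant t = log(3), nous trouvons x = 2/3.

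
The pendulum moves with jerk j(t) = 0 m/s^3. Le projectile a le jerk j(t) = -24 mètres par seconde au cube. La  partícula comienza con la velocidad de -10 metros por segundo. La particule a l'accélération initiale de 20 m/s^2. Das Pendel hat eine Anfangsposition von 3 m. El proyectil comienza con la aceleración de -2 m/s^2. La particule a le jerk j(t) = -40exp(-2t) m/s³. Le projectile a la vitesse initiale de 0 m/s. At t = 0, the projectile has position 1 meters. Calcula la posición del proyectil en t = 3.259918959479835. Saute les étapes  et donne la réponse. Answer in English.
x(3.259918959479835) = -148.200640684512.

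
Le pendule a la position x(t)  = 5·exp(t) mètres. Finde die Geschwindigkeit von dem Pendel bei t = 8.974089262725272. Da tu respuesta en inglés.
Starting from position x(t) = 5·exp(t), we take 1 derivative. Differentiating position, we get velocity: v(t) = 5·exp(t). From the given velocity equation v(t) = 5·exp(t), we substitute t = 8.974089262725272 to get v = 39479.1188798726.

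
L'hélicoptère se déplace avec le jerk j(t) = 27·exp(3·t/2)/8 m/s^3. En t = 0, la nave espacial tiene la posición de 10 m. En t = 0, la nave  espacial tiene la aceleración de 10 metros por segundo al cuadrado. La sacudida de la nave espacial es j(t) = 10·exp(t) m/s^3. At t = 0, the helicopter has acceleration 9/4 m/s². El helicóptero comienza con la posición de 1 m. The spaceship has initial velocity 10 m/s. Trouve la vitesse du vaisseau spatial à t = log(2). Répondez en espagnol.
Debemos encontrar la integral de nuestra ecuación de la sacudida j(t) = 10·exp(t) 2 veces. La integral de la sacudida es la aceleración. Usando a(0) = 10, obtenemos a(t) = 10·exp(t). Integrando la aceleración y usando la condición inicial v(0) = 10, obtenemos v(t) = 10·exp(t). Usando v(t) = 10·exp(t) y sustituyendo t = log(2), encontramos v = 20.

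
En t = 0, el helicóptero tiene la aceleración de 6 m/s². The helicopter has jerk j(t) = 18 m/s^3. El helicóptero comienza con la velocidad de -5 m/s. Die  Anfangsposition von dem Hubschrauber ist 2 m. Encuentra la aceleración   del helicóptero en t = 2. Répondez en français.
Nous devons trouver la primitive de notre équation du jerk j(t) = 18 1 fois. En prenant ∫j(t)dt et en appliquant a(0) = 6, nous trouvons a(t) = 18·t + 6. En utilisant a(t) = 18·t + 6 et en substituant t = 2, nous trouvons a = 42.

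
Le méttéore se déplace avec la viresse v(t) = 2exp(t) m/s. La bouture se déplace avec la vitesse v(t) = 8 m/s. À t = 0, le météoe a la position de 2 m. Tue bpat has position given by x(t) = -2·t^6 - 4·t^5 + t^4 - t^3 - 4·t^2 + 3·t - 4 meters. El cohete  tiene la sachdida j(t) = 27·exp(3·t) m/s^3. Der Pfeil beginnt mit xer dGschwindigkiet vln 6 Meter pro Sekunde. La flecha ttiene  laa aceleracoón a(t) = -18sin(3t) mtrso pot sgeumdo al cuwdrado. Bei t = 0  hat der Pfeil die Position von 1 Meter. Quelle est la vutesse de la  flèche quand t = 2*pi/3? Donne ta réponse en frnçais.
Nous devons trouver la primitive de notre équation de l'accélération a(t) = -18·sin(3·t) 1 fois. En prenant ∫a(t)dt et en appliquant v(0) = 6, nous trouvons v(t) = 6·cos(3·t). Nous avons la vitesse v(t) = 6·cos(3·t). En substituant t = 2*pi/3: v(2*pi/3) = 6.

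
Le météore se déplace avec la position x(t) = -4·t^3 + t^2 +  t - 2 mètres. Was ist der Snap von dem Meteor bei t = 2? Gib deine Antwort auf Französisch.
Nous devons dériver notre équation de la position x(t) = -4·t^3 + t^2 + t - 2 4 fois. En prenant d/dt de x(t), nous trouvons v(t) = -12·t^2 + 2·t + 1. En prenant d/dt de v(t), nous trouvons a(t) = 2 - 24·t. La dérivée de l'accélération donne le jerk: j(t) = -24. La dérivée du jerk donne le snap: s(t) = 0. En utilisant s(t) = 0 et en substituant t = 2, nous trouvons s = 0.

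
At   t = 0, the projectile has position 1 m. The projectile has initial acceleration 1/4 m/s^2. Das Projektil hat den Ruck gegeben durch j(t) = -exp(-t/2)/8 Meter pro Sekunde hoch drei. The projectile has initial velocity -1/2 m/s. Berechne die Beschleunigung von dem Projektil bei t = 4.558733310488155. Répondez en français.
Nous devons intégrer notre équation du jerk j(t) = -exp(-t/2)/8 1 fois. En prenant ∫j(t)dt et en appliquant a(0) = 1/4, nous trouvons a(t) = exp(-t/2)/4. De l'équation de l'accélération a(t) = exp(-t/2)/4, nous substituons t = 4.558733310488155 pour obtenir a = 0.0255872521000530.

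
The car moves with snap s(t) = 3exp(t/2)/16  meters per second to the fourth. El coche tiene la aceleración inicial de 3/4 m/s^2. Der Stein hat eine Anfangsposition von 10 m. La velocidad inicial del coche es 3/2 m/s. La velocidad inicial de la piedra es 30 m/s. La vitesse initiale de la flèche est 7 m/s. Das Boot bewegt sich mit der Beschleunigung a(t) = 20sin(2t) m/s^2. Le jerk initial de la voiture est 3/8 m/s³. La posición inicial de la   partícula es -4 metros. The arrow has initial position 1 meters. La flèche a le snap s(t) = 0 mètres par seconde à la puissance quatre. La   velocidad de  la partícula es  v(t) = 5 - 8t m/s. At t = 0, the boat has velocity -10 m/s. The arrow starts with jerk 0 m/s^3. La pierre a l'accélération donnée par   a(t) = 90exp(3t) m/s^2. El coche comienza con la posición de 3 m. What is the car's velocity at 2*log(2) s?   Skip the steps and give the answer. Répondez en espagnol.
La velocidad en t = 2*log(2) es v = 3.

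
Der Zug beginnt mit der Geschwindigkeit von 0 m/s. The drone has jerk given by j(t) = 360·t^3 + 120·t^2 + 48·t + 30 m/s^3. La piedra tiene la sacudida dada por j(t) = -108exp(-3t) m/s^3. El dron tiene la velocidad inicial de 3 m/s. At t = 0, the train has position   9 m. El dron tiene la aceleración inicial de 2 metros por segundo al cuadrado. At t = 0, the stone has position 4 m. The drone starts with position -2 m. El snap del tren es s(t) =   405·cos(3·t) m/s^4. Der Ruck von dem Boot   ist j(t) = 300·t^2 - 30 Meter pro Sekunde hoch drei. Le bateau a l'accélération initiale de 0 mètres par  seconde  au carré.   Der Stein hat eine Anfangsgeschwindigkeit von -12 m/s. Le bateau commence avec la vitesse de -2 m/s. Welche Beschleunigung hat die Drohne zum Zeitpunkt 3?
Ausgehend von dem Ruck j(t) = 360·t^3 + 120·t^2 + 48·t + 30, nehmen wir 1 Stammfunktion. Das Integral von dem Ruck, mit a(0) = 2, ergibt die Beschleunigung: a(t) = 90·t^4 + 40·t^3 + 24·t^2 + 30·t + 2. Mit a(t) = 90·t^4 + 40·t^3 + 24·t^2 + 30·t + 2 und Einsetzen von t = 3, finden wir a = 8678.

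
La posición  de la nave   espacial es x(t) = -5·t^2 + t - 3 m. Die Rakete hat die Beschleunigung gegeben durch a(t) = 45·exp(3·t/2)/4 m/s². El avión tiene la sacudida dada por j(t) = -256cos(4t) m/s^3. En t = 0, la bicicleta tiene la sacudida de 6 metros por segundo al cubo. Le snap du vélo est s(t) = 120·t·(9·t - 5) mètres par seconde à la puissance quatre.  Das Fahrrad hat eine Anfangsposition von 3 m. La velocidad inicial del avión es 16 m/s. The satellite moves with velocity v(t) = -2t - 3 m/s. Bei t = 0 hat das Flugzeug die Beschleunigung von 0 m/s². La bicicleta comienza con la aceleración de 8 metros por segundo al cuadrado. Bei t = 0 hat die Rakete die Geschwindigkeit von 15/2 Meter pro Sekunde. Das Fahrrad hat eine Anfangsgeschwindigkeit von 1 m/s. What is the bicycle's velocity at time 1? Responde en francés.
Nous devons trouver la primitive de notre équation du snap s(t) = 120·t·(9·t - 5) 3 fois. En prenant ∫s(t)dt et en appliquant j(0) = 6, nous trouvons j(t) = 360·t^3 - 300·t^2 + 6. En intégrant le jerk et en utilisant la condition initiale a(0) = 8, nous obtenons a(t) = 90·t^4 - 100·t^3 + 6·t + 8. En prenant ∫a(t)dt et en appliquant v(0) = 1, nous trouvons v(t) = 18·t^5 - 25·t^4 + 3·t^2 + 8·t + 1. De l'équation de la vitesse v(t) = 18·t^5 - 25·t^4 + 3·t^2 + 8·t + 1, nous substituons t = 1 pour obtenir v = 5.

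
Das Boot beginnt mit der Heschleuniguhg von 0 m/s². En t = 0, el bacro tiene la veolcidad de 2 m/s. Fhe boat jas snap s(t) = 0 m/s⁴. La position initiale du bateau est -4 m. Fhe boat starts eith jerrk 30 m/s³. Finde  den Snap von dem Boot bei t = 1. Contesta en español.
Usando s(t) = 0 y sustituyendo t = 1, encontramos s = 0.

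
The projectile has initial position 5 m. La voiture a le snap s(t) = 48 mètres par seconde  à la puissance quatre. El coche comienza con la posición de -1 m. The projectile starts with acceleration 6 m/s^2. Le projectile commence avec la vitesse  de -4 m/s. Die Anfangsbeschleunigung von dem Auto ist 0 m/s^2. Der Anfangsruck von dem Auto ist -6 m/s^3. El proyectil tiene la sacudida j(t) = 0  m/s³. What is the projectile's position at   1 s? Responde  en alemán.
Um dies zu lösen, müssen wir 3 Integrale unserer Gleichung für den Ruck j(t) = 0 finden. Das Integral von dem Ruck ist die Beschleunigung. Mit a(0) = 6 erhalten wir a(t) = 6. Mit ∫a(t)dt und Anwendung von v(0) = -4, finden wir v(t) = 6·t - 4. Durch Integration von der Geschwindigkeit und Verwendung der Anfangsbedingung x(0) = 5, erhalten wir x(t) = 3·t^2 - 4·t + 5. Mit x(t) = 3·t^2 - 4·t + 5 und Einsetzen von t = 1, finden wir x = 4.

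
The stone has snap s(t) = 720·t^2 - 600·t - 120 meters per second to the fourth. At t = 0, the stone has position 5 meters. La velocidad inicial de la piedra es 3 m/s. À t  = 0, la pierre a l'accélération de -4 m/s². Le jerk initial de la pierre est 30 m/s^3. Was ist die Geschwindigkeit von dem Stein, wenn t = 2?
Um dies zu lösen, müssen wir 3 Stammfunktionen unserer Gleichung für den Snap s(t) = 720·t^2 - 600·t - 120 finden. Die Stammfunktion von dem Snap ist der Ruck. Mit j(0) = 30 erhalten wir j(t) = 240·t^3 - 300·t^2 - 120·t + 30. Mit ∫j(t)dt und Anwendung von a(0) = -4, finden wir a(t) = 60·t^4 - 100·t^3 - 60·t^2 + 30·t - 4. Die Stammfunktion von der Beschleunigung, mit v(0) = 3, ergibt die Geschwindigkeit: v(t) = 12·t^5 - 25·t^4 - 20·t^3 + 15·t^2 - 4·t + 3. Wir haben die Geschwindigkeit v(t) = 12·t^5 - 25·t^4 - 20·t^3 + 15·t^2 - 4·t + 3. Durch Einsetzen von t = 2: v(2) = -121.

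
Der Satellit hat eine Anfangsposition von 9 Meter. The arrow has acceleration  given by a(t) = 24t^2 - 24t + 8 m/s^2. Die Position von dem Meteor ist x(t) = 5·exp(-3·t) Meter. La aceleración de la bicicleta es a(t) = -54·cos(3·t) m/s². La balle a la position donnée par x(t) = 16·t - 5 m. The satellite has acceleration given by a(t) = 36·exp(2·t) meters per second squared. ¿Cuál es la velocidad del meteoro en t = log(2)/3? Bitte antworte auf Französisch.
Nous devons dériver notre équation de la position x(t) = 5·exp(-3·t) 1 fois. En prenant d/dt de x(t), nous trouvons v(t) = -15·exp(-3·t). De l'équation de la vitesse v(t) = -15·exp(-3·t), nous substituons t = log(2)/3 pour obtenir v = -15/2.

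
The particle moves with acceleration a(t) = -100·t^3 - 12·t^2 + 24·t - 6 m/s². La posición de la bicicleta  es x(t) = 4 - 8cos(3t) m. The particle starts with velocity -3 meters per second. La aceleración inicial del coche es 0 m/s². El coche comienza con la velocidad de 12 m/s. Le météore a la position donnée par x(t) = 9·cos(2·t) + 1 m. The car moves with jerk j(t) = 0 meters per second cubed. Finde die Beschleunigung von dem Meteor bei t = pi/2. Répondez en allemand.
Um dies zu lösen, müssen wir 2 Ableitungen unserer Gleichung für die Position x(t) = 9·cos(2·t) + 1 nehmen. Mit d/dt von x(t) finden wir v(t) = -18·sin(2·t). Die Ableitung von der Geschwindigkeit ergibt die Beschleunigung: a(t) = -36·cos(2·t). Aus der Gleichung für die Beschleunigung a(t) = -36·cos(2·t), setzen wir t = pi/2 ein und erhalten a = 36.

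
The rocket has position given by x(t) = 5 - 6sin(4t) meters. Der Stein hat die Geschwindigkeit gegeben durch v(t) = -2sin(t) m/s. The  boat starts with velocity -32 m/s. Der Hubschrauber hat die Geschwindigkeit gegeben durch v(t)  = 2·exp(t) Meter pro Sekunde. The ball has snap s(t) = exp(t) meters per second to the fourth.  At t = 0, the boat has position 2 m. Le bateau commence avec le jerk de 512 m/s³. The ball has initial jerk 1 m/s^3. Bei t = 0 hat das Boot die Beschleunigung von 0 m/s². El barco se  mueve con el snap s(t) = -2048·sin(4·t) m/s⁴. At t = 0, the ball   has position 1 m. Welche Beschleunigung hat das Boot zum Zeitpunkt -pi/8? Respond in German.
Wir müssen das Integral unserer Gleichung für den Snap s(t) = -2048·sin(4·t) 2-mal finden. Die Stammfunktion von dem Snap, mit j(0) = 512, ergibt den Ruck: j(t) = 512·cos(4·t). Mit ∫j(t)dt und Anwendung von a(0) = 0, finden wir a(t) = 128·sin(4·t). Wir haben die Beschleunigung a(t) = 128·sin(4·t). Durch Einsetzen von t = -pi/8: a(-pi/8) = -128.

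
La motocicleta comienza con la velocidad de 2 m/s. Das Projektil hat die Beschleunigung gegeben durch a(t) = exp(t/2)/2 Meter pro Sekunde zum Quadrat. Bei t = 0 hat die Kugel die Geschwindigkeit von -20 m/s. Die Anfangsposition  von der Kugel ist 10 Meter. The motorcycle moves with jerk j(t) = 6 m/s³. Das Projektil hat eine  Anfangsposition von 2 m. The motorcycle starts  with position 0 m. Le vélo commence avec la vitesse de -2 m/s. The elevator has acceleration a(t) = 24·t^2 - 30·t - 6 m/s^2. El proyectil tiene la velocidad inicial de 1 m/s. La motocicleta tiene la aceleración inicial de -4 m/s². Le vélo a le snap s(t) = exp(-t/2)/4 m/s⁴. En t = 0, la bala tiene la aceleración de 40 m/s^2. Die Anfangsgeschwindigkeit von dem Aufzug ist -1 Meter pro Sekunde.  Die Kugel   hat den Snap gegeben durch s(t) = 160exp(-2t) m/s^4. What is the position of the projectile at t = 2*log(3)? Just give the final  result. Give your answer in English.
At t = 2*log(3), x = 6.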